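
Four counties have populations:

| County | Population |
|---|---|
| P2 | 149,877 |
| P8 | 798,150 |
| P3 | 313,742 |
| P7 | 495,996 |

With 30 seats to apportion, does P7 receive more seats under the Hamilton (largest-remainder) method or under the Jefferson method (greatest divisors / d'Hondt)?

Hamilton: P2 3, P8 14, P3 5, P7 8.
Jefferson: P2 2, P8 14, P3 5, P7 9.
P7 gets 8 under Hamilton and 9 under Jefferson.

Jefferson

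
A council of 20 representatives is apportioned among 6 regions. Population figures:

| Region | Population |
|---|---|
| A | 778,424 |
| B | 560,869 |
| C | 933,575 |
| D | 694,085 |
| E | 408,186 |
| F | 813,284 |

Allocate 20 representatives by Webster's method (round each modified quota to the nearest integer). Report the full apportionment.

A 4; B 3; C 4; D 3; E 2; F 4

Standard divisor 4188423/20 ≈ 209421.15; standard quotas: A 3.717, B 2.678, C 4.458, D 3.314, E 1.949, F 3.883.
Rounding to the nearest integer gives A 4, B 3, C 4, D 3, E 2, F 4 — total 20, matching the house size, so no adjustment is needed.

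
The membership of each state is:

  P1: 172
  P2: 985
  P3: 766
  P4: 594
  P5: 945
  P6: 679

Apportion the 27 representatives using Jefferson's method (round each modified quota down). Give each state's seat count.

P1=1, P2=7, P3=5, P4=4, P5=6, P6=4

Standard divisor 4141/27 ≈ 153.37; standard quotas: P1 1.121, P2 6.422, P3 4.994, P4 3.873, P5 6.162, P6 4.427.
Rounding down gives 1, 6, 4, 3, 6, 4 = 24 seats, so the divisor must be adjusted.
With modified divisor 140: modified quotas P1 1.229, P2 7.036, P3 5.471, P4 4.243, P5 6.750, P6 4.850.
Rounding down: P1 1, P2 7, P3 5, P4 4, P5 6, P6 4 (total 27).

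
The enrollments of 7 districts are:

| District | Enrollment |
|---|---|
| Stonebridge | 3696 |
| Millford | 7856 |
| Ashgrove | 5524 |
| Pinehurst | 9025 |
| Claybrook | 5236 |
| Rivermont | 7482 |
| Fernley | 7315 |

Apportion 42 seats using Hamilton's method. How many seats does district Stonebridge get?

The standard divisor is 46134/42 ≈ 1098.429.
Standard quotas: Stonebridge 3.3648, Millford 7.1520, Ashgrove 5.0290, Pinehurst 8.2163, Claybrook 4.7668, Rivermont 6.8115, Fernley 6.6595.
Lower quotas: Stonebridge 3, Millford 7, Ashgrove 5, Pinehurst 8, Claybrook 4, Rivermont 6, Fernley 6 (sum 39, leaving 3 seats).
Remainders in descending order: Rivermont 0.8115, Claybrook 0.7668, Fernley 0.6595, Stonebridge 0.3648, Pinehurst 0.2163, Millford 0.1520, Ashgrove 0.0290.
The surplus seats go to Rivermont, Claybrook, Fernley.
Stonebridge receives 3.

3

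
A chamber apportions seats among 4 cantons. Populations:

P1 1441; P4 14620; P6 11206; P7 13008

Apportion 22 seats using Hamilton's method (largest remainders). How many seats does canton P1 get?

1

Total 40275; standard divisor 40275/22 ≈ 1830.682.
Standard quotas: P1 0.7871, P4 7.9861, P6 6.1212, P7 7.1055.
Lower quotas: P1 0, P4 7, P6 6, P7 7 (sum 20, leaving 2 seats).
Remainders in descending order: P4 0.9861, P1 0.7871, P6 0.1212, P7 0.1055.
The surplus seats go to P4, P1.
P1 receives 1.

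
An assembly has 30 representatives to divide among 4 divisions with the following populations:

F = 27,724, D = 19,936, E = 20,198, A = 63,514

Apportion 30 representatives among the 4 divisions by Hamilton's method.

F 6; D 5; E 5; A 14

Standard divisor: 131372 ÷ 30 ≈ 4379.067.
Standard quotas: F 6.3310, D 4.5526, E 4.6124, A 14.5040.
Lower quotas: F 6, D 4, E 4, A 14 (sum 28, leaving 2 seats).
Remainders in descending order: E 0.6124, D 0.5526, A 0.5040, F 0.3310.
Largest remainders: E, D receive the extra seats.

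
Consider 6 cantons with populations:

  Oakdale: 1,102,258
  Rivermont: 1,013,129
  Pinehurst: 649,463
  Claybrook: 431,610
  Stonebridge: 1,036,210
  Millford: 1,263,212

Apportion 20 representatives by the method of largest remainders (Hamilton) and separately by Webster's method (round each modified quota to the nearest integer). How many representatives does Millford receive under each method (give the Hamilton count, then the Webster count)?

Hamilton: Oakdale 4, Rivermont 4, Pinehurst 2, Claybrook 1, Stonebridge 4, Millford 5.
Webster: Oakdale 4, Rivermont 4, Pinehurst 2, Claybrook 2, Stonebridge 4, Millford 4.
Millford gets 5 under Hamilton and 4 under Webster.

5 and 4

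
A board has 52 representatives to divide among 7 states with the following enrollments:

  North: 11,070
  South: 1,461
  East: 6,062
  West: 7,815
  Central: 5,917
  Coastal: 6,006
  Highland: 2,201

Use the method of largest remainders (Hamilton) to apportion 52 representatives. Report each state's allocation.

The standard divisor is 40532/52 ≈ 779.462.
Standard quotas: North 14.2021, South 1.8744, East 7.7772, West 10.0262, Central 7.5911, Coastal 7.7053, Highland 2.8237.
Lower quotas: North 14, South 1, East 7, West 10, Central 7, Coastal 7, Highland 2 (sum 48, leaving 4 seats).
Remainders in descending order: South 0.8744, Highland 0.8237, East 0.7772, Coastal 0.7053, Central 0.5911, North 0.2021, West 0.0262.
Largest remainders: South, Highland, East, Coastal receive the extra seats.

North 14, South 2, East 8, West 10, Central 7, Coastal 8, Highland 3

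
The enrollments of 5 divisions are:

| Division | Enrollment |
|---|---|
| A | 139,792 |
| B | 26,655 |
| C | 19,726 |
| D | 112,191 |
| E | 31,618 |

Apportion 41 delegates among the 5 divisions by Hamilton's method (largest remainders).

Total 329982; standard divisor 329982/41 ≈ 8048.341.
Standard quotas: A 17.3690, B 3.3119, C 2.4509, D 13.9396, E 3.9285.
Lower quotas: A 17, B 3, C 2, D 13, E 3 (sum 38, leaving 3 seats).
Remainders in descending order: D 0.9396, E 0.9285, C 0.4509, A 0.3690, B 0.3119.
The surplus seats go to D, E, C.

A: 17, B: 3, C: 3, D: 14, E: 4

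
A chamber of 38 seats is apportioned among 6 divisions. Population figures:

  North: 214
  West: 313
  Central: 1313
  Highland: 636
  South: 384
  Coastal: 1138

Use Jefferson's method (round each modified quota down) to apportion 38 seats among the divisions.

North 2, West 3, Central 13, Highland 6, South 3, Coastal 11

Standard divisor 3998/38 ≈ 105.211; standard quotas: North 2.034, West 2.975, Central 12.480, Highland 6.045, South 3.650, Coastal 10.816.
Rounding down gives 2, 2, 12, 6, 3, 10 = 35 seats, so the divisor must be adjusted.
With modified divisor 100: modified quotas North 2.140, West 3.130, Central 13.130, Highland 6.360, South 3.840, Coastal 11.380.
Rounding down: North 2, West 3, Central 13, Highland 6, South 3, Coastal 11 (total 38).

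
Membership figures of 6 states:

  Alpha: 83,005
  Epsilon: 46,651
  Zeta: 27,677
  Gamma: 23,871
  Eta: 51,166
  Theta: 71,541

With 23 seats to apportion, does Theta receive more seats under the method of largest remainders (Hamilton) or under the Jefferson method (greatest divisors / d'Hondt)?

Jefferson

Hamilton: Alpha 6, Epsilon 4, Zeta 2, Gamma 2, Eta 4, Theta 5.
Jefferson: Alpha 6, Epsilon 3, Zeta 2, Gamma 2, Eta 4, Theta 6.
Theta gets 5 under Hamilton and 6 under Jefferson.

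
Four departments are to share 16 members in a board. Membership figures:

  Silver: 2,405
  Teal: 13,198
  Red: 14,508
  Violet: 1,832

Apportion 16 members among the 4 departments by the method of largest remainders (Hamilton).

Total 31943; standard divisor 31943/16 ≈ 1996.438.
Standard quotas: Silver 1.2046, Teal 6.6108, Red 7.2669, Violet 0.9176.
Lower quotas: Silver 1, Teal 6, Red 7, Violet 0 (sum 14, leaving 2 seats).
Remainders in descending order: Violet 0.9176, Teal 0.6108, Red 0.2669, Silver 0.2046.
The surplus seats go to Violet, Teal.

Silver=1, Teal=7, Red=7, Violet=1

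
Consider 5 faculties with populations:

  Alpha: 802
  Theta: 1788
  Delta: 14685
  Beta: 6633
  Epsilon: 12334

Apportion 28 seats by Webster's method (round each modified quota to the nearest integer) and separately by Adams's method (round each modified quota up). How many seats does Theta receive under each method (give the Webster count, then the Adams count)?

Webster: Alpha 1, Theta 1, Delta 11, Beta 5, Epsilon 10.
Adams: Alpha 1, Theta 2, Delta 11, Beta 5, Epsilon 9.
Theta gets 1 under Webster and 2 under Adams.

1 and 2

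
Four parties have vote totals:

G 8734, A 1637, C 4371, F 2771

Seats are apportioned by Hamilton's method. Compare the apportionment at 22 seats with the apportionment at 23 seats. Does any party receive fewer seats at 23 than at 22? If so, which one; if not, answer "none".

none

At 22 seats: G 11, A 2, C 6, F 3.
At 23 seats: G 11, A 2, C 6, F 4.
No party's allocation decreased.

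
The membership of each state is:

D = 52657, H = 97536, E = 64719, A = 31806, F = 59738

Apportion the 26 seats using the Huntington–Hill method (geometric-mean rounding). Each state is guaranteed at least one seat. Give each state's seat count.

D 4; H 8; E 6; A 3; F 5

With divisor 11795: modified quotas D 4.464, H 8.269, E 5.487, A 2.697, F 5.065.
Geometric-mean thresholds: D √(4·5)=4.472, H √(8·9)=8.485, E √(5·6)=5.477, A √(2·3)=2.449, F √(5·6)=5.477.
Each quota rounded against its threshold gives D 4, H 8, E 6, A 3, F 5 (total 26).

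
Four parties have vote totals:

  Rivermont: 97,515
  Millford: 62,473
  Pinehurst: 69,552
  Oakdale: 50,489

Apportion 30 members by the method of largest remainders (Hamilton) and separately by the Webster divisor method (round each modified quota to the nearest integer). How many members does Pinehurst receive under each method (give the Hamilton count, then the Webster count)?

8 and 7

Hamilton: Rivermont 10, Millford 7, Pinehurst 8, Oakdale 5.
Webster: Rivermont 11, Millford 7, Pinehurst 7, Oakdale 5.
Pinehurst gets 8 under Hamilton and 7 under Webster.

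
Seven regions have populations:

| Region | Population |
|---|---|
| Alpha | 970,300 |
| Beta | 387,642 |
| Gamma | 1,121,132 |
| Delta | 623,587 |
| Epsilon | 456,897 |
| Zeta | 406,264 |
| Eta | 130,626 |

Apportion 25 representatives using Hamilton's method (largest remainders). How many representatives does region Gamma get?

7

The standard divisor is 4096448/25 ≈ 163857.92.
Standard quotas: Alpha 5.9216, Beta 2.3657, Gamma 6.8421, Delta 3.8057, Epsilon 2.7884, Zeta 2.4794, Eta 0.7972.
Lower quotas: Alpha 5, Beta 2, Gamma 6, Delta 3, Epsilon 2, Zeta 2, Eta 0 (sum 20, leaving 5 seats).
Remainders in descending order: Alpha 0.9216, Gamma 0.8421, Delta 0.8057, Eta 0.7972, Epsilon 0.7884, Zeta 0.4794, Beta 0.3657.
Largest remainders: Alpha, Gamma, Delta, Eta, Epsilon receive the extra seats.
Gamma receives 7.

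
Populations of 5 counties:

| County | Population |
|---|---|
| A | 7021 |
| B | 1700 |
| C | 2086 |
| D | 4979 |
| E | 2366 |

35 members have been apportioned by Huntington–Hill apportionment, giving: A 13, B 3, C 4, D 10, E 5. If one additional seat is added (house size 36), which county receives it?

A

Priority for the next seat is population ÷ (√(s·(s+1))).
Priorities: A 520.431, B 490.748, C 466.444, D 474.729, E 431.971.
Highest priority: A.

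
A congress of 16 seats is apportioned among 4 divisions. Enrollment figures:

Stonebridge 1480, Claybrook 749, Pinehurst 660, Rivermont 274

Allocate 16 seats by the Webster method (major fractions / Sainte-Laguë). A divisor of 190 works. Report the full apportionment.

Stonebridge 8, Claybrook 4, Pinehurst 3, Rivermont 1

With modified divisor 190: modified quotas Stonebridge 7.789, Claybrook 3.942, Pinehurst 3.474, Rivermont 1.442.
Rounding to the nearest integer: Stonebridge 8, Claybrook 4, Pinehurst 3, Rivermont 1 (total 16).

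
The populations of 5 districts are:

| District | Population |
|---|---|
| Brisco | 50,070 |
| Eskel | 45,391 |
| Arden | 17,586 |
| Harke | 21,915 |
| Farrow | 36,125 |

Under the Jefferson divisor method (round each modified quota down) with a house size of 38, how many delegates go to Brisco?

11

Standard divisor 171087/38 ≈ 4502.289; standard quotas: Brisco 11.121, Eskel 10.082, Arden 3.906, Harke 4.868, Farrow 8.024.
Rounding down gives 11, 10, 3, 4, 8 = 36 seats, so the divisor must be adjusted.
With modified divisor 4300: modified quotas Brisco 11.644, Eskel 10.556, Arden 4.090, Harke 5.097, Farrow 8.401.
Rounding down: Brisco 11, Eskel 10, Arden 4, Harke 5, Farrow 8 (total 38).
Brisco receives 11.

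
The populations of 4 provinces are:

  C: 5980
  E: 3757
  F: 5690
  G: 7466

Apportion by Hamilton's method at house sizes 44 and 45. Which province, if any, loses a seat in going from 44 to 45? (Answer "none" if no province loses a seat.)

none

At 44 seats: C 12, E 7, F 11, G 14.
At 45 seats: C 12, E 7, F 11, G 15.
No province's allocation decreased.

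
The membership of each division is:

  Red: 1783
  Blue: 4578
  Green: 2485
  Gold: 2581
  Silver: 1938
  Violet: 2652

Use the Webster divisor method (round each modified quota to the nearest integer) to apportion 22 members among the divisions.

Red: 2, Blue: 6, Green: 3, Gold: 4, Silver: 3, Violet: 4

Standard divisor 16017/22 ≈ 728.045; standard quotas: Red 2.449, Blue 6.288, Green 3.413, Gold 3.545, Silver 2.662, Violet 3.643.
Rounding to the nearest integer gives Red 2, Blue 6, Green 3, Gold 4, Silver 3, Violet 4 — total 22, matching the house size, so no adjustment is needed.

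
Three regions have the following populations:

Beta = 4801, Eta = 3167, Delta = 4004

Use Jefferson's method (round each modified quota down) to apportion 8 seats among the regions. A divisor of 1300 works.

Beta 3, Eta 2, Delta 3

With modified divisor 1300: modified quotas Beta 3.693, Eta 2.436, Delta 3.080.
Rounding down: Beta 3, Eta 2, Delta 3 (total 8).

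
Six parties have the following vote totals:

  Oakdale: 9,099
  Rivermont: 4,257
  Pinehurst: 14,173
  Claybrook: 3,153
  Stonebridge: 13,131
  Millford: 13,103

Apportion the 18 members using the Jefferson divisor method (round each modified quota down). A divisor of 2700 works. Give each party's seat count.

With modified divisor 2700: modified quotas Oakdale 3.370, Rivermont 1.577, Pinehurst 5.249, Claybrook 1.168, Stonebridge 4.863, Millford 4.853.
Rounding down: Oakdale 3, Rivermont 1, Pinehurst 5, Claybrook 1, Stonebridge 4, Millford 4 (total 18).

Oakdale: 3, Rivermont: 1, Pinehurst: 5, Claybrook: 1, Stonebridge: 4, Millford: 4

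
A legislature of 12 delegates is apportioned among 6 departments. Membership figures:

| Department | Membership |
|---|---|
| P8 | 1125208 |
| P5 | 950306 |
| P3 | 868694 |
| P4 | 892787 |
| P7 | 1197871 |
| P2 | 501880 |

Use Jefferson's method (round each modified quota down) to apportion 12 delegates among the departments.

P8=2, P5=2, P3=2, P4=2, P7=3, P2=1

Standard divisor 5536746/12 ≈ 461395.5; standard quotas: P8 2.439, P5 2.060, P3 1.883, P4 1.935, P7 2.596, P2 1.088.
Rounding down gives 2, 2, 1, 1, 2, 1 = 9 seats, so the divisor must be adjusted.
With modified divisor 387200: modified quotas P8 2.906, P5 2.454, P3 2.244, P4 2.306, P7 3.094, P2 1.296.
Rounding down: P8 2, P5 2, P3 2, P4 2, P7 3, P2 1 (total 12).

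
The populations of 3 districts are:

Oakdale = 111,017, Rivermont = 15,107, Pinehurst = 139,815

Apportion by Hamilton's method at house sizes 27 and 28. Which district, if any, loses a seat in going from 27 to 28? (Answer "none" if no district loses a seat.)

At 27 seats: Oakdale 11, Rivermont 2, Pinehurst 14.
At 28 seats: Oakdale 12, Rivermont 1, Pinehurst 15.
Rivermont drops from 2 to 1.

Rivermont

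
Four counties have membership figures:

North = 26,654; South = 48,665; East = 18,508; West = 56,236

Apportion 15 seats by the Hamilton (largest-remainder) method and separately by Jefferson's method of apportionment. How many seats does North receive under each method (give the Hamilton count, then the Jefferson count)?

Hamilton: North 3, South 5, East 2, West 5.
Jefferson: North 2, South 5, East 2, West 6.
North gets 3 under Hamilton and 2 under Jefferson.

3 and 2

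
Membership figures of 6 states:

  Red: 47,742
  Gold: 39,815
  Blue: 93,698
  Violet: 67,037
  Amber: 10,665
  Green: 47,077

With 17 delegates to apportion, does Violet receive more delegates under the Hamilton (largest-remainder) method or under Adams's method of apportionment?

Hamilton: Red 3, Gold 2, Blue 5, Violet 4, Amber 0, Green 3.
Adams: Red 3, Gold 2, Blue 5, Violet 3, Amber 1, Green 3.
Violet gets 4 under Hamilton and 3 under Adams.

Hamilton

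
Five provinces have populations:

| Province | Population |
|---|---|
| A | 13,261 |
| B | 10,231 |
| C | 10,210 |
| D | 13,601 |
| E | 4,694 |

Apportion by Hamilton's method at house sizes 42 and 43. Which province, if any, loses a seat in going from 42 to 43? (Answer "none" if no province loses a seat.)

none

At 42 seats: A 11, B 8, C 8, D 11, E 4.
At 43 seats: A 11, B 9, C 8, D 11, E 4.
No province's allocation decreased.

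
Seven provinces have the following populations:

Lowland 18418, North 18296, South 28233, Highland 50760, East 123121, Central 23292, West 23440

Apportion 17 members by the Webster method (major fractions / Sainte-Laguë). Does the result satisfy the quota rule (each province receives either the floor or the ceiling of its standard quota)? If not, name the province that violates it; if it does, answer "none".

none

Standard quotas: Lowland 1.096, North 1.089, South 1.681, Highland 3.022, East 7.330, Central 1.387, West 1.395.
Webster allocation: Lowland 1, North 1, South 2, Highland 3, East 8, Central 1, West 1.
Every allocation lies between the lower and upper quota.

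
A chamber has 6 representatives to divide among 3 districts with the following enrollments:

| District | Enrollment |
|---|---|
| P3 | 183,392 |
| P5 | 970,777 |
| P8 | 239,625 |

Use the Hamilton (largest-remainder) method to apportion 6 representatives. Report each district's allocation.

The standard divisor is 1393794/6 = 232299.
Standard quotas: P3 0.7895, P5 4.1790, P8 1.0315.
Lower quotas: P3 0, P5 4, P8 1 (sum 5, leaving 1 seat).
Remainders in descending order: P3 0.7895, P5 0.1790, P8 0.0315.
Largest remainder: P3 receives the extra seat.

P3=1; P5=4; P8=1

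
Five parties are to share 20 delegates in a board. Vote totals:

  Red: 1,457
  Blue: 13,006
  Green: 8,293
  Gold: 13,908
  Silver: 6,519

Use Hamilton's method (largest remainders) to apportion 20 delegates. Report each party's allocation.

Red: 1, Blue: 6, Green: 4, Gold: 6, Silver: 3

Standard divisor: 43183 ÷ 20 ≈ 2159.15.
Standard quotas: Red 0.6748, Blue 6.0237, Green 3.8409, Gold 6.4414, Silver 3.0192.
Lower quotas: Red 0, Blue 6, Green 3, Gold 6, Silver 3 (sum 18, leaving 2 seats).
Remainders in descending order: Green 0.8409, Red 0.6748, Gold 0.4414, Blue 0.0237, Silver 0.0192.
Largest remainders: Green, Red receive the extra seats.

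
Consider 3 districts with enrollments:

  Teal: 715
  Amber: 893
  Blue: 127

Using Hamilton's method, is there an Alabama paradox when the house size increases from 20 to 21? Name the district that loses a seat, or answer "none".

Blue

At 20 seats: Teal 8, Amber 10, Blue 2.
At 21 seats: Teal 9, Amber 11, Blue 1.
Blue drops from 2 to 1.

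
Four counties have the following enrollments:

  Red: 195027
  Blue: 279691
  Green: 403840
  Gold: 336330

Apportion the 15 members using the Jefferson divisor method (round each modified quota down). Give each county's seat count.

Standard divisor 1214888/15 ≈ 80992.533; standard quotas: Red 2.408, Blue 3.453, Green 4.986, Gold 4.153.
Rounding down gives 2, 3, 4, 4 = 13 seats, so the divisor must be adjusted.
With modified divisor 68600: modified quotas Red 2.843, Blue 4.077, Green 5.887, Gold 4.903.
Rounding down: Red 2, Blue 4, Green 5, Gold 4 (total 15).

Red=2; Blue=4; Green=5; Gold=4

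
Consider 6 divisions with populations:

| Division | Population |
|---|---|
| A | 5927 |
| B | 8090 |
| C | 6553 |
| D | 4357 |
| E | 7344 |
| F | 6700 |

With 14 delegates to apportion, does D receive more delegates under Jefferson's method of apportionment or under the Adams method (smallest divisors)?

Jefferson: A 2, B 3, C 2, D 1, E 3, F 3.
Adams: A 2, B 3, C 2, D 2, E 3, F 2.
D gets 1 under Jefferson and 2 under Adams.

Adams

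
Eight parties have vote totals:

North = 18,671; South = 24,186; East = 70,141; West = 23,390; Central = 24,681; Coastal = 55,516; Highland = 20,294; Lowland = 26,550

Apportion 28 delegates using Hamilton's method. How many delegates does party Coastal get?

6

Total 263429; standard divisor 263429/28 ≈ 9408.179.
Standard quotas: North 1.9845, South 2.5707, East 7.4553, West 2.4861, Central 2.6234, Coastal 5.9008, Highland 2.1571, Lowland 2.8220.
Lower quotas: North 1, South 2, East 7, West 2, Central 2, Coastal 5, Highland 2, Lowland 2 (sum 23, leaving 5 seats).
Remainders in descending order: North 0.9845, Coastal 0.9008, Lowland 0.8220, Central 0.6234, South 0.5707, West 0.4861, East 0.4553, Highland 0.1571.
Largest remainders: North, Coastal, Lowland, Central, South receive the extra seats.
Coastal receives 6.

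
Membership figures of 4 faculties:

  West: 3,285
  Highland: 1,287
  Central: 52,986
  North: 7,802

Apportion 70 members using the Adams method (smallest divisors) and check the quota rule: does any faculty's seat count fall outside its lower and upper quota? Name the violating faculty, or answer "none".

Standard quotas: West 3.518, Highland 1.378, Central 56.748, North 8.356.
Adams allocation: West 4, Highland 2, Central 55, North 9.
Central has quota 56.748 (lower 56, upper 57) but receives 55 — outside the quota interval.

Central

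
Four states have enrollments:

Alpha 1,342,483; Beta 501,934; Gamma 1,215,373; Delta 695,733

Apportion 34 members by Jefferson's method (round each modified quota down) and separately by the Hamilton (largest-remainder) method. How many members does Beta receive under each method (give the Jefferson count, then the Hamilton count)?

Jefferson: Alpha 13, Beta 4, Gamma 11, Delta 6.
Hamilton: Alpha 12, Beta 5, Gamma 11, Delta 6.
Beta gets 4 under Jefferson and 5 under Hamilton.

4 and 5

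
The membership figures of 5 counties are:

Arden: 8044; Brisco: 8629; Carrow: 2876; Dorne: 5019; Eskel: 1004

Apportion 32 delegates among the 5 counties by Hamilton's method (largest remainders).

Total 25572; standard divisor 25572/32 ≈ 799.125.
Standard quotas: Arden 10.0660, Brisco 10.7981, Carrow 3.5989, Dorne 6.2806, Eskel 1.2564.
Lower quotas: Arden 10, Brisco 10, Carrow 3, Dorne 6, Eskel 1 (sum 30, leaving 2 seats).
Remainders in descending order: Brisco 0.7981, Carrow 0.5989, Dorne 0.2806, Eskel 0.2564, Arden 0.0660.
The surplus seats go to Brisco, Carrow.

Arden 10, Brisco 11, Carrow 4, Dorne 6, Eskel 1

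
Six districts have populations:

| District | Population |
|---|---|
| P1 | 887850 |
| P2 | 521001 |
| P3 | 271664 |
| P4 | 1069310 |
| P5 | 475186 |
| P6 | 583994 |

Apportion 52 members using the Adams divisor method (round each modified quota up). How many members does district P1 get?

12

Standard divisor 3809005/52 ≈ 73250.096; standard quotas: P1 12.121, P2 7.113, P3 3.709, P4 14.598, P5 6.487, P6 7.973.
Rounding up gives 13, 8, 4, 15, 7, 8 = 55 seats, so the divisor must be adjusted.
With modified divisor 77800: modified quotas P1 11.412, P2 6.697, P3 3.492, P4 13.744, P5 6.108, P6 7.506.
Rounding up: P1 12, P2 7, P3 4, P4 14, P5 7, P6 8 (total 52).
P1 receives 12.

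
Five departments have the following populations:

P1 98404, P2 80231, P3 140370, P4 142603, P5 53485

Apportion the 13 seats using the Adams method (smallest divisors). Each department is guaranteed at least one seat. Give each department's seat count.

P1 3, P2 2, P3 3, P4 3, P5 2

Standard divisor 515093/13 ≈ 39622.538; standard quotas: P1 2.484, P2 2.025, P3 3.543, P4 3.599, P5 1.350.
Rounding up gives 3, 3, 4, 4, 2 = 16 seats, so the divisor must be adjusted.
With modified divisor 48400: modified quotas P1 2.033, P2 1.658, P3 2.900, P4 2.946, P5 1.105.
Rounding up: P1 3, P2 2, P3 3, P4 3, P5 2 (total 13).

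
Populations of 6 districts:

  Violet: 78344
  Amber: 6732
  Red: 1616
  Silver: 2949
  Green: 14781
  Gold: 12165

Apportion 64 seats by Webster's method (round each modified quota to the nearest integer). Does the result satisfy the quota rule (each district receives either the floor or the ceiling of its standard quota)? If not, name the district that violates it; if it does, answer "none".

Standard quotas: Violet 43.007, Amber 3.696, Red 0.887, Silver 1.619, Green 8.114, Gold 6.678.
Webster allocation: Violet 42, Amber 4, Red 1, Silver 2, Green 8, Gold 7.
Violet has quota 43.007 (lower 43, upper 44) but receives 42 — outside the quota interval.

Violet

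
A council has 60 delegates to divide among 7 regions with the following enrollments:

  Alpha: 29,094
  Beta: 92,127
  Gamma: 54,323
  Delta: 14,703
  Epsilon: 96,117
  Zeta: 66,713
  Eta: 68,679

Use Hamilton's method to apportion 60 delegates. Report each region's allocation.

Alpha 4, Beta 13, Gamma 8, Delta 2, Epsilon 14, Zeta 9, Eta 10

Standard divisor: 421756 ÷ 60 ≈ 7029.267.
Standard quotas: Alpha 4.1390, Beta 13.1062, Gamma 7.7281, Delta 2.0917, Epsilon 13.6738, Zeta 9.4907, Eta 9.7704.
Lower quotas: Alpha 4, Beta 13, Gamma 7, Delta 2, Epsilon 13, Zeta 9, Eta 9 (sum 57, leaving 3 seats).
Remainders in descending order: Eta 0.7704, Gamma 0.7281, Epsilon 0.6738, Zeta 0.4907, Alpha 0.1390, Beta 0.1062, Delta 0.0917.
The surplus seats go to Eta, Gamma, Epsilon.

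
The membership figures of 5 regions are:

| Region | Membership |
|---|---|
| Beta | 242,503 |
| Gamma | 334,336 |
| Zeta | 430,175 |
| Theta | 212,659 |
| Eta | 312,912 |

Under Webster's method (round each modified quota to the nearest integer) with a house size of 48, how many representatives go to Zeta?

13

Standard divisor 1532585/48 ≈ 31928.854; standard quotas: Beta 7.595, Gamma 10.471, Zeta 13.473, Theta 6.660, Eta 9.800.
Rounding to the nearest integer gives Beta 8, Gamma 10, Zeta 13, Theta 7, Eta 10 — total 48, matching the house size, so no adjustment is needed.
Zeta receives 13.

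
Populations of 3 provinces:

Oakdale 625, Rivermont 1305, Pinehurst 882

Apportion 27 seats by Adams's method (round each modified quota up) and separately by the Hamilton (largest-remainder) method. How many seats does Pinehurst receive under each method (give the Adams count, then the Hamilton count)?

Adams: Oakdale 6, Rivermont 12, Pinehurst 9.
Hamilton: Oakdale 6, Rivermont 13, Pinehurst 8.
Pinehurst gets 9 under Adams and 8 under Hamilton.

9 and 8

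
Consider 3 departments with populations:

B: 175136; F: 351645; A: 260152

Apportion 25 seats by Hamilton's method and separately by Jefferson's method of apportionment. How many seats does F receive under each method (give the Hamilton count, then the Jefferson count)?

11 and 12

Hamilton: B 6, F 11, A 8.
Jefferson: B 5, F 12, A 8.
F gets 11 under Hamilton and 12 under Jefferson.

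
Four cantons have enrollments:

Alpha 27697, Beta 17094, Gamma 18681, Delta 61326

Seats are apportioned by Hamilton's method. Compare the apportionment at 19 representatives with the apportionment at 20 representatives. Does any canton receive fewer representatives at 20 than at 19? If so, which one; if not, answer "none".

At 19 seats: Alpha 4, Beta 3, Gamma 3, Delta 9.
At 20 seats: Alpha 4, Beta 3, Gamma 3, Delta 10.
No canton's allocation decreased.

none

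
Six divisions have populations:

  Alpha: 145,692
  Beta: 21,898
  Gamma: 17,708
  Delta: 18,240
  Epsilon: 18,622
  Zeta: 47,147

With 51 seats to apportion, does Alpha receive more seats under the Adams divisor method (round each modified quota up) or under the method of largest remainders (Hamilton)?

Adams: Alpha 26, Beta 4, Gamma 4, Delta 4, Epsilon 4, Zeta 9.
Hamilton: Alpha 28, Beta 4, Gamma 3, Delta 3, Epsilon 4, Zeta 9.
Alpha gets 26 under Adams and 28 under Hamilton.

Hamilton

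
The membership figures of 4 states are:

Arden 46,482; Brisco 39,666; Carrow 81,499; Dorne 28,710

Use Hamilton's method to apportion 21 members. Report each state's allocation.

Arden 5, Brisco 4, Carrow 9, Dorne 3

The standard divisor is 196357/21 ≈ 9350.333.
Standard quotas: Arden 4.9712, Brisco 4.2422, Carrow 8.7162, Dorne 3.0705.
Lower quotas: Arden 4, Brisco 4, Carrow 8, Dorne 3 (sum 19, leaving 2 seats).
Remainders in descending order: Arden 0.9712, Carrow 0.7162, Brisco 0.2422, Dorne 0.0705.
The surplus seats go to Arden, Carrow.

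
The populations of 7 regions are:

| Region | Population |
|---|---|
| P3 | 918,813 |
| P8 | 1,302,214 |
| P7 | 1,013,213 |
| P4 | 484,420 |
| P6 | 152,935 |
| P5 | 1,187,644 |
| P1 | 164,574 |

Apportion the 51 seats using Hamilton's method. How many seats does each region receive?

P3 9, P8 13, P7 10, P4 5, P6 1, P5 11, P1 2

The standard divisor is 5223813/51 ≈ 102427.706.
Standard quotas: P3 8.9704, P8 12.7135, P7 9.8920, P4 4.7294, P6 1.4931, P5 11.5949, P1 1.6067.
Lower quotas: P3 8, P8 12, P7 9, P4 4, P6 1, P5 11, P1 1 (sum 46, leaving 5 seats).
Remainders in descending order: P3 0.9704, P7 0.8920, P4 0.7294, P8 0.7135, P1 0.6067, P5 0.5949, P6 0.4931.
Largest remainders: P3, P7, P4, P8, P1 receive the extra seats.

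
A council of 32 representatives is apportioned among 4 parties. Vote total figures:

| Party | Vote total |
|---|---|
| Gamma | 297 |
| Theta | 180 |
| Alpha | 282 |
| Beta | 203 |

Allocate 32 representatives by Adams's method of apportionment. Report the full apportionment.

Standard divisor 962/32 ≈ 30.062; standard quotas: Gamma 9.879, Theta 5.988, Alpha 9.380, Beta 6.753.
Rounding up gives 10, 6, 10, 7 = 33 seats, so the divisor must be adjusted.
With modified divisor 32: modified quotas Gamma 9.281, Theta 5.625, Alpha 8.812, Beta 6.344.
Rounding up: Gamma 10, Theta 6, Alpha 9, Beta 7 (total 32).

Gamma 10, Theta 6, Alpha 9, Beta 7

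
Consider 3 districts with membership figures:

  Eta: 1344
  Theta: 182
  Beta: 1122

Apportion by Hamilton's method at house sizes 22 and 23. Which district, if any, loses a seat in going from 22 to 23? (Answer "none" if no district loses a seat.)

Theta

At 22 seats: Eta 11, Theta 2, Beta 9.
At 23 seats: Eta 12, Theta 1, Beta 10.
Theta drops from 2 to 1.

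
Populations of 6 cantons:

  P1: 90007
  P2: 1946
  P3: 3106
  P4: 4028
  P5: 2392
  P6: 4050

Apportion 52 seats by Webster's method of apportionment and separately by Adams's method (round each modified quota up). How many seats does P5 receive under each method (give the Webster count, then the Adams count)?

Webster: P1 44, P2 1, P3 2, P4 2, P5 1, P6 2.
Adams: P1 43, P2 1, P3 2, P4 2, P5 2, P6 2.
P5 gets 1 under Webster and 2 under Adams.

1 and 2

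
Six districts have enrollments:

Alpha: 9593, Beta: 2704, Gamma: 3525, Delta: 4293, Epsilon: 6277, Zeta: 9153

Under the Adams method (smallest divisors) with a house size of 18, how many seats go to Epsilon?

3

Standard divisor 35545/18 ≈ 1974.722; standard quotas: Alpha 4.858, Beta 1.369, Gamma 1.785, Delta 2.174, Epsilon 3.179, Zeta 4.635.
Rounding up gives 5, 2, 2, 3, 4, 5 = 21 seats, so the divisor must be adjusted.
With modified divisor 2300: modified quotas Alpha 4.171, Beta 1.176, Gamma 1.533, Delta 1.867, Epsilon 2.729, Zeta 3.980.
Rounding up: Alpha 5, Beta 2, Gamma 2, Delta 2, Epsilon 3, Zeta 4 (total 18).
Epsilon receives 3.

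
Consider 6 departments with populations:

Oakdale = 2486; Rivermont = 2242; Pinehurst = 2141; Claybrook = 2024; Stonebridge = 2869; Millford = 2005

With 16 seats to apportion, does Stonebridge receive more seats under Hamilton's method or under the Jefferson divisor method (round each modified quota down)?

Jefferson

Hamilton: Oakdale 3, Rivermont 3, Pinehurst 3, Claybrook 2, Stonebridge 3, Millford 2.
Jefferson: Oakdale 3, Rivermont 3, Pinehurst 2, Claybrook 2, Stonebridge 4, Millford 2.
Stonebridge gets 3 under Hamilton and 4 under Jefferson.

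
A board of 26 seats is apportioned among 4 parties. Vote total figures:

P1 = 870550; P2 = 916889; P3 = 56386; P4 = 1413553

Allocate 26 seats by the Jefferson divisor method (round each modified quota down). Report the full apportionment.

P1: 7, P2: 7, P3: 0, P4: 12

Standard divisor 3257378/26 ≈ 125283.769; standard quotas: P1 6.949, P2 7.318, P3 0.450, P4 11.283.
Rounding down gives 6, 7, 0, 11 = 24 seats, so the divisor must be adjusted.
With modified divisor 116200: modified quotas P1 7.492, P2 7.891, P3 0.485, P4 12.165.
Rounding down: P1 7, P2 7, P3 0, P4 12 (total 26).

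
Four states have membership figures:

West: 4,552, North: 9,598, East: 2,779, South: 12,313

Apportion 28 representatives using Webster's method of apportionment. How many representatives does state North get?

9

Standard divisor 29242/28 ≈ 1044.357; standard quotas: West 4.359, North 9.190, East 2.661, South 11.790.
Rounding to the nearest integer gives West 4, North 9, East 3, South 12 — total 28, matching the house size, so no adjustment is needed.
North receives 9.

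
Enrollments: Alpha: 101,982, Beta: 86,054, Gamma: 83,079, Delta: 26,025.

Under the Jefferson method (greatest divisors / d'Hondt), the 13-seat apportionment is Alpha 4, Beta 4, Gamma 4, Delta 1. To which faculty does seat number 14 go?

Alpha

Priority for the next seat is population ÷ (current seats + 1).
Priorities: Alpha 20396.400, Beta 17210.800, Gamma 16615.800, Delta 13012.500.
Highest priority: Alpha.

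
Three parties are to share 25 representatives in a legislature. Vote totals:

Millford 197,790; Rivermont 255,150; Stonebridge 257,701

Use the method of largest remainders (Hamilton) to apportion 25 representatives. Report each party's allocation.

Millford 7, Rivermont 9, Stonebridge 9

Total 710641; standard divisor 710641/25 ≈ 28425.64.
Standard quotas: Millford 6.9582, Rivermont 8.9761, Stonebridge 9.0658.
Lower quotas: Millford 6, Rivermont 8, Stonebridge 9 (sum 23, leaving 2 seats).
Remainders in descending order: Rivermont 0.9761, Millford 0.9582, Stonebridge 0.0658.
Largest remainders: Rivermont, Millford receive the extra seats.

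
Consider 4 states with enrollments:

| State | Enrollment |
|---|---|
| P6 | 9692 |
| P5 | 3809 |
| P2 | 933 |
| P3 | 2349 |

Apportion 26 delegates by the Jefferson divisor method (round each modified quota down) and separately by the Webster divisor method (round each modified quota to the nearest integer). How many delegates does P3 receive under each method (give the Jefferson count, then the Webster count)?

3 and 4

Jefferson: P6 16, P5 6, P2 1, P3 3.
Webster: P6 15, P5 6, P2 1, P3 4.
P3 gets 3 under Jefferson and 4 under Webster.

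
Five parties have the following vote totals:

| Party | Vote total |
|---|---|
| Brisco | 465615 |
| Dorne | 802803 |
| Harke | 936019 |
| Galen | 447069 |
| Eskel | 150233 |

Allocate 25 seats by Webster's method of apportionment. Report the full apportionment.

Standard divisor 2801739/25 ≈ 112069.56; standard quotas: Brisco 4.155, Dorne 7.163, Harke 8.352, Galen 3.989, Eskel 1.341.
Rounding to the nearest integer gives 4, 7, 8, 4, 1 = 24 seats, so the divisor must be adjusted.
With modified divisor 108600: modified quotas Brisco 4.287, Dorne 7.392, Harke 8.619, Galen 4.117, Eskel 1.383.
Rounding to the nearest integer: Brisco 4, Dorne 7, Harke 9, Galen 4, Eskel 1 (total 25).

Brisco 4; Dorne 7; Harke 9; Galen 4; Eskel 1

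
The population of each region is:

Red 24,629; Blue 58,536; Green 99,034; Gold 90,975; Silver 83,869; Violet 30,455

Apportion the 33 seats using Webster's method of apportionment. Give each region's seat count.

Red: 2; Blue: 5; Green: 8; Gold: 8; Silver: 7; Violet: 3

Standard divisor 387498/33 ≈ 11742.364; standard quotas: Red 2.097, Blue 4.985, Green 8.434, Gold 7.748, Silver 7.142, Violet 2.594.
Rounding to the nearest integer gives Red 2, Blue 5, Green 8, Gold 8, Silver 7, Violet 3 — total 33, matching the house size, so no adjustment is needed.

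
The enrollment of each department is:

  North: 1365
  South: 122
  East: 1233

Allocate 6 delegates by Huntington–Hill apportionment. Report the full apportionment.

North 3; South 1; East 2

With divisor 530: modified quotas North 2.575, South 0.230, East 2.326.
Geometric-mean thresholds: North √(2·3)=2.449, South (min 1), East √(2·3)=2.449.
Each quota rounded against its threshold gives North 3, South 1, East 2 (total 6).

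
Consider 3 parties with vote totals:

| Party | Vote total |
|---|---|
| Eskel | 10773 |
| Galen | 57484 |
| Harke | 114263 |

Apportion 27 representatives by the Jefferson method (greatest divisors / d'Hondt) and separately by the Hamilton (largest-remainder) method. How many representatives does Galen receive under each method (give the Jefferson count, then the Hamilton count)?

Jefferson: Eskel 1, Galen 9, Harke 17.
Hamilton: Eskel 2, Galen 8, Harke 17.
Galen gets 9 under Jefferson and 8 under Hamilton.

9 and 8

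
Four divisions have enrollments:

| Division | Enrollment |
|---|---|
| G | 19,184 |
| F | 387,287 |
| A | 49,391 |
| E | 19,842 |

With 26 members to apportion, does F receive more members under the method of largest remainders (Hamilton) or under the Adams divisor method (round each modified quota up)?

Hamilton

Hamilton: G 1, F 21, A 3, E 1.
Adams: G 1, F 20, A 3, E 2.
F gets 21 under Hamilton and 20 under Adams.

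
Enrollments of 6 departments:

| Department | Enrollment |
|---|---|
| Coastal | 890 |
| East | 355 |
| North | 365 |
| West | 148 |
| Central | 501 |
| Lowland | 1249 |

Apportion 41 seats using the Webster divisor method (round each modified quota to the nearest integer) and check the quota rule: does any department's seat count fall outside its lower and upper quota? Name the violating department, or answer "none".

Standard quotas: Coastal 10.402, East 4.149, North 4.266, West 1.730, Central 5.855, Lowland 14.598.
Webster allocation: Coastal 10, East 4, North 4, West 2, Central 6, Lowland 15.
Every allocation lies between the lower and upper quota.

none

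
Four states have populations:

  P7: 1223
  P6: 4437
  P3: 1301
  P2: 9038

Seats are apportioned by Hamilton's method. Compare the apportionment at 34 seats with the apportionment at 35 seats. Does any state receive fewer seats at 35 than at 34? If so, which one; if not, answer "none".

P7

At 34 seats: P7 3, P6 9, P3 3, P2 19.
At 35 seats: P7 2, P6 10, P3 3, P2 20.
P7 drops from 3 to 2.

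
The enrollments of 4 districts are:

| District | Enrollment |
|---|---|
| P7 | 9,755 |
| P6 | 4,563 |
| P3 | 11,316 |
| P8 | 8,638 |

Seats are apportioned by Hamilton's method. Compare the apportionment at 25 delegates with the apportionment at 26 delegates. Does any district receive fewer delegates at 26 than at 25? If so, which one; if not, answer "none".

P6

At 25 seats: P7 7, P6 4, P3 8, P8 6.
At 26 seats: P7 7, P6 3, P3 9, P8 7.
P6 drops from 4 to 3.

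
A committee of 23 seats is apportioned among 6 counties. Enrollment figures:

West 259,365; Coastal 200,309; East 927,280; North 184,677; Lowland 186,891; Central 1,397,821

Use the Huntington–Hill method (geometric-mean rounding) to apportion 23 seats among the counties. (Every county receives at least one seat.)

With divisor 137458: modified quotas West 1.887, Coastal 1.457, East 6.746, North 1.344, Lowland 1.360, Central 10.169.
Geometric-mean thresholds: West √(1·2)=1.414, Coastal √(1·2)=1.414, East √(6·7)=6.481, North √(1·2)=1.414, Lowland √(1·2)=1.414, Central √(10·11)=10.488.
Each quota rounded against its threshold gives West 2, Coastal 2, East 7, North 1, Lowland 1, Central 10 (total 23).

West: 2, Coastal: 2, East: 7, North: 1, Lowland: 1, Central: 10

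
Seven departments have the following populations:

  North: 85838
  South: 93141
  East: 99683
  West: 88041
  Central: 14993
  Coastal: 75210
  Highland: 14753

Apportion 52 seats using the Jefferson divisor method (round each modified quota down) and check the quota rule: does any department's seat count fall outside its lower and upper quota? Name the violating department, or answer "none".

Standard quotas: North 9.464, South 10.269, East 10.990, West 9.706, Central 1.653, Coastal 8.292, Highland 1.627.
Jefferson allocation: North 10, South 11, East 11, West 10, Central 1, Coastal 8, Highland 1.
Every allocation lies between the lower and upper quota.

none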